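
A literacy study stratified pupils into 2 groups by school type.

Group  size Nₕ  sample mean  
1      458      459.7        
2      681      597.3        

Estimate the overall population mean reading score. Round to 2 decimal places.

N = 1139; weights Wₕ = Nₕ/N = (0.4021, 0.5979).
x̄_st = Σ Wₕ·x̄ₕ = 0.4021·459.7 + 0.5979·597.3 ≈ 541.9701...
→ 541.97.

541.97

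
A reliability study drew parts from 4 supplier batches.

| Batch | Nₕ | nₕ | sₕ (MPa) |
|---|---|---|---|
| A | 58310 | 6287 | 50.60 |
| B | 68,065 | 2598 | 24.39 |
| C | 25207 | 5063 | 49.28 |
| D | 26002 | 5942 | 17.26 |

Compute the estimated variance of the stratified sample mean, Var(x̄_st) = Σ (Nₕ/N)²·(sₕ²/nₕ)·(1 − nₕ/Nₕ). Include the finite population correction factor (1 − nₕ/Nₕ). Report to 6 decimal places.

N = 177584. Term for each stratum: Wₕ²sₕ²/nₕ·(1−nₕ/Nₕ).
Var(x̄_st) = 0.039173136 + 0.032353634 + 0.007723118 + 0.000829238 = 0.080079126 → 0.080079.

0.080079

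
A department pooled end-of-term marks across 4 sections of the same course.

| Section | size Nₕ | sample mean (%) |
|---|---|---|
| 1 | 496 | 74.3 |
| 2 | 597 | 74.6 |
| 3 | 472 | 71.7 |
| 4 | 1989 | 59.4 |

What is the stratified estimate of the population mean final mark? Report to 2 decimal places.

N = 3554; weights Wₕ = Nₕ/N = (0.1396, 0.1680, 0.1328, 0.5597).
x̄_st = Σ Wₕ·x̄ₕ = 0.1396·74.3 + 0.1680·74.6 + 0.1328·71.7 + 0.5597·59.4 ≈ 65.6663...
→ 65.67.

65.67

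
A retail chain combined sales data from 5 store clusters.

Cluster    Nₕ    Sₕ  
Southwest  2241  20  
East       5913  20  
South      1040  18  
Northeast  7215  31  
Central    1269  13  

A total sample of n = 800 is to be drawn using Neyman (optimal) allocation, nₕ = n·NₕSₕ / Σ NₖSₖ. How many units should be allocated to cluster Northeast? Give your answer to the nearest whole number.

424

Southwest: NₕSₕ = 2241·20 = 44820
East: NₕSₕ = 5913·20 = 118260
South: NₕSₕ = 1040·18 = 18720
Northeast: NₕSₕ = 7215·31 = 223665
Central: NₕSₕ = 1269·13 = 16497
Σ NₕSₕ = 421962.
n_Northeast = 800·223665/421962 = 424.048... → 424.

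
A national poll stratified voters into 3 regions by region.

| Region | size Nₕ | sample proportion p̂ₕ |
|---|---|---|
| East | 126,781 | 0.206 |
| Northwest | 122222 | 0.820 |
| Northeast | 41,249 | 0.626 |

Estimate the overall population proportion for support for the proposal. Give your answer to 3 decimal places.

Wₕ = Nₕ/N with N = 290252: 0.4368, 0.4211, 0.1421.
p̂_st = 0.4368·0.206 + 0.4211·0.820 + 0.1421·0.626 ≈ 0.52424... → 0.524.

0.524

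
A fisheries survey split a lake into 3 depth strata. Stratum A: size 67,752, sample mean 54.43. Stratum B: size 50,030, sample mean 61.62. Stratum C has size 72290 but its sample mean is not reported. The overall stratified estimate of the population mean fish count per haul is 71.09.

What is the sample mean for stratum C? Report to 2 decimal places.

Σ Nₕx̄ₕ = N·μ, so 72290·x̄_C = 190072·71.09 − (67752·54.43 + 50030·61.62).
= 13512218.48 − 6770589.96 = 6741628.52.
x̄_C = 6741628.52 / 72290 = 93.2581... → 93.26.

93.26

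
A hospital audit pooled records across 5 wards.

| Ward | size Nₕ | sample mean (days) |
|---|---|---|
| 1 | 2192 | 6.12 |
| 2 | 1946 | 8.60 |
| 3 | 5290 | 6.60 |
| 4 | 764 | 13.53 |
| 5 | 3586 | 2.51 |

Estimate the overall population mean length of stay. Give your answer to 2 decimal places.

N = 2192 + 1946 + 5290 + 764 + 3586 = 13778.
The stratified mean weights each stratum mean by its population share Nₕ/N.
Σ Nₕx̄ₕ = 2192·6.12 + 1946·8.60 + 5290·6.60 + 764·13.53 + 3586·2.51 = 13415.04 + 16735.6 + 34914 + 10336.92 + 9000.86 = 84402.42.
Divide by N: 84402.42 / 13778 = 6.1259... → 6.13.

6.13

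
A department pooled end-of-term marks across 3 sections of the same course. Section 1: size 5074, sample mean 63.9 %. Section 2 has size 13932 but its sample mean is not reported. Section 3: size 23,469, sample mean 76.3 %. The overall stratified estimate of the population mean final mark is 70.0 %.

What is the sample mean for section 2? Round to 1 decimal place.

61.6

Σ Nₕx̄ₕ = N·μ, so 13932·x̄_2 = 42475·70.0 − (5074·63.9 + 23469·76.3).
= 2973250 − 2114913.3 = 858336.7.
x̄_2 = 858336.7 / 13932 = 61.609... → 61.6.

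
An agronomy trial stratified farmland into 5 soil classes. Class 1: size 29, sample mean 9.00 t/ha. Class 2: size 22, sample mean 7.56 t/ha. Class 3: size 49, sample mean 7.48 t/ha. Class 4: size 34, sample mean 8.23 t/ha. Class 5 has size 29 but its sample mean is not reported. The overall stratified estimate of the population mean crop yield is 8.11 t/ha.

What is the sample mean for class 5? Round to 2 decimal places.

Σ Nₕx̄ₕ = N·μ, so 29·x̄_5 = 163·8.11 − (29·9.00 + 22·7.56 + 49·7.48 + 34·8.23).
= 1321.93 − 1073.66 = 248.27.
x̄_5 = 248.27 / 29 = 8.5610... → 8.56.

8.56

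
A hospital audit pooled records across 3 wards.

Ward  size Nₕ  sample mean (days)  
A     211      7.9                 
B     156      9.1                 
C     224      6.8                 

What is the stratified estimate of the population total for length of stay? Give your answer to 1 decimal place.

4609.7

A: 211·7.9 = 1666.9
B: 156·9.1 = 1419.6
C: 224·6.8 = 1523.2
τ̂ = Σ Nₕx̄ₕ = 4609.7.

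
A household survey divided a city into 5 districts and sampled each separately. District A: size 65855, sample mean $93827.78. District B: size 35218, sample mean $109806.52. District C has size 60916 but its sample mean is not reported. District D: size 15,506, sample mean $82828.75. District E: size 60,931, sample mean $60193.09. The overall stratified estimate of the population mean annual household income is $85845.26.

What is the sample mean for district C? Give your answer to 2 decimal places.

89788.89

N = 65855 + 35218 + 60916 + 15506 + 60931 = 238426.
Overall total = μ·N = 85845.26·238426 = 20467741960.76.
Subtract the known strata: 65855·93827.78 + 35218·109806.52 + 15506·82828.75 + 60931·60193.09 = 14998162237.55.
Remaining total for district C: 20467741960.76 − 14998162237.55 = 5469579723.21.
Divide by its size: 5469579723.21 / 60916 = 89788.8851... → 89788.89.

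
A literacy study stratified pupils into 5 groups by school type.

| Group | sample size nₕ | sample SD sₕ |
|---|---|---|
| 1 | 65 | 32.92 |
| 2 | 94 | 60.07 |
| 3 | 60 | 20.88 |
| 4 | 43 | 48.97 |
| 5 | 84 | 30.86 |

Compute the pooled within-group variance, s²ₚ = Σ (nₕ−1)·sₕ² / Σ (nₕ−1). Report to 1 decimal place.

1790.1

1: (65−1)·32.92² = 64·1083.7264 = 69358.4896
2: (94−1)·60.07² = 93·3608.4049 = 335581.6557
3: (60−1)·20.88² = 59·435.9744 = 25722.4896
4: (43−1)·48.97² = 42·2398.0609 = 100718.5578
5: (84−1)·30.86² = 83·952.3396 = 79044.1868
Numerator = 610425.3795; denominator = Σ(nₕ−1) = 341.
s²ₚ = 610425.3795/341 = 1790.104... → 1790.1.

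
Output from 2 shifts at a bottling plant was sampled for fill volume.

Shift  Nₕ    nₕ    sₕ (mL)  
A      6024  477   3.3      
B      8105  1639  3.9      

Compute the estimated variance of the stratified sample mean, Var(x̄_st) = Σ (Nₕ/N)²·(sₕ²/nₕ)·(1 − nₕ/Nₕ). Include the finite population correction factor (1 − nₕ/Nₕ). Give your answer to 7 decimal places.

0.0062577

N = 14129; Wₕ = Nₕ/N.
shift A: (6024/14129)²·3.3²/477·(1 − 477/6024) = 0.0038214641
shift B: (8105/14129)²·3.9²/1639·(1 − 1639/8105) = 0.0024362179
Sum = 0.0062576820 → 0.0062577.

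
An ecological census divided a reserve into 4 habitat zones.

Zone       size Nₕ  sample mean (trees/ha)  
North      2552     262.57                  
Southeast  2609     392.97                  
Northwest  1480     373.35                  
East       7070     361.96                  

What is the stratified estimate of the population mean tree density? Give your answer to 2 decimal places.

N = 13711; weights Wₕ = Nₕ/N = (0.1861, 0.1903, 0.1079, 0.5156).
x̄_st = Σ Wₕ·x̄ₕ = 0.1861·262.57 + 0.1903·392.97 + 0.1079·373.35 + 0.5156·361.96 ≈ 350.5910...
→ 350.59.

350.59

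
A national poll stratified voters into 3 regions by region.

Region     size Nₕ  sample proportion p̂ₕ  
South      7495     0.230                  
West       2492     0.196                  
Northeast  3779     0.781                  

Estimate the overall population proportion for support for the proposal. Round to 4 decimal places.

N = 7495 + 2492 + 3779 = 13766.
Overall proportion = Σ (Nₕ/N)·p̂ₕ.
Σ Nₕp̂ₕ = 1723.85 + 488.432 + 2951.399 = 5163.681.
5163.681 / 13766 = 0.375104... → 0.3751.

0.3751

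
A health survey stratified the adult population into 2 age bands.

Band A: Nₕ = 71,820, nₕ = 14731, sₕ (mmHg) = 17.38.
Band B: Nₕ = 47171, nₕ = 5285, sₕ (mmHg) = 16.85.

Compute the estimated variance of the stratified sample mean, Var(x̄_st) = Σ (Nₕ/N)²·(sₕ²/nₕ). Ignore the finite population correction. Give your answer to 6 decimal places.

N = 118991; Wₕ = Nₕ/N.
band A: (71820/118991)²·17.38²/14731 = 0.007470160
band B: (47171/118991)²·16.85²/5285 = 0.008442611
Sum = 0.015912770 → 0.015913.

0.015913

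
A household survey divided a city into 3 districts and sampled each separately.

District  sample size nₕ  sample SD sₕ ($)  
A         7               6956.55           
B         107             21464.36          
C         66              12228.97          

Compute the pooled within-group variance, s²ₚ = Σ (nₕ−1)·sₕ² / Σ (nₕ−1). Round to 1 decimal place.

Degrees of freedom: 6 + 106 + 65 = 177.
Σ(nₕ−1)sₕ² = 6·48393587.9025 + 106·460718750.2096 + 65·149547707.2609 = 58847150021.5911.
s²ₚ = 58847150021.5911 / 177 = 332469774.133... → 332469774.1.

332469774.1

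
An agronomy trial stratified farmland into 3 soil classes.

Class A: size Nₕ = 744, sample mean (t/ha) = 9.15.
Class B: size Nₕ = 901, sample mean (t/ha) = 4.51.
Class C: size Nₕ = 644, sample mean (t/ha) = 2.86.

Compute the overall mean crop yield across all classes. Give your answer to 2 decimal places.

5.55

x̄_st = (Σ Nₕx̄ₕ) / (Σ Nₕ) = (744·9.15 + 901·4.51 + 644·2.86) / 2289
= 12712.95 / 2289 = 5.5539... → 5.55.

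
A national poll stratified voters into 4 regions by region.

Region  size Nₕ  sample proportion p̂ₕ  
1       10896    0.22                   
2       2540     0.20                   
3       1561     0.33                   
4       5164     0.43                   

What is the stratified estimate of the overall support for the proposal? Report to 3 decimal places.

Wₕ = Nₕ/N with N = 20161: 0.5404, 0.1260, 0.0774, 0.2561.
p̂_st = 0.5404·0.22 + 0.1260·0.20 + 0.0774·0.33 + 0.2561·0.43 ≈ 0.27979... → 0.280.

0.280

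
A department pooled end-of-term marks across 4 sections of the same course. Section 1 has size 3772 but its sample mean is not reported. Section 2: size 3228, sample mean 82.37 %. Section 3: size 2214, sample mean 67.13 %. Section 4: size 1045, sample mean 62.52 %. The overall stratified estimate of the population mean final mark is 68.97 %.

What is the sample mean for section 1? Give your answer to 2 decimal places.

60.37

N = 3772 + 3228 + 2214 + 1045 = 10259.
Overall total = μ·N = 68.97·10259 = 707563.23.
Subtract the known strata: 3228·82.37 + 2214·67.13 + 1045·62.52 = 479849.58.
Remaining total for section 1: 707563.23 − 479849.58 = 227713.65.
Divide by its size: 227713.65 / 3772 = 60.3695... → 60.37.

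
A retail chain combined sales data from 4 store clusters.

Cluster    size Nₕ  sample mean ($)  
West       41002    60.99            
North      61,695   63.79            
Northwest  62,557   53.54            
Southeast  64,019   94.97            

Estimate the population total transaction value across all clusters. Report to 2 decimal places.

15865422.24

Estimate total by summing Nₕ·x̄ₕ over strata.
41002·60.99 + 61695·63.79 + 62557·53.54 + 64019·94.97 = 2500711.98 + 3935524.05 + 3349301.78 + 6079884.43 = 15865422.24.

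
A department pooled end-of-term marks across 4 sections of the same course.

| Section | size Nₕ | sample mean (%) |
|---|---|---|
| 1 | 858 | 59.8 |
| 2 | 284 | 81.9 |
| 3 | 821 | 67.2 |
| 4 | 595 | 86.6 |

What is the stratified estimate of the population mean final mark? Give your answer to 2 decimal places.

x̄_st = (Σ Nₕx̄ₕ) / (Σ Nₕ) = (858·59.8 + 284·81.9 + 821·67.2 + 595·86.6) / 2558
= 181266.2 / 2558 = 70.8625... → 70.86.

70.86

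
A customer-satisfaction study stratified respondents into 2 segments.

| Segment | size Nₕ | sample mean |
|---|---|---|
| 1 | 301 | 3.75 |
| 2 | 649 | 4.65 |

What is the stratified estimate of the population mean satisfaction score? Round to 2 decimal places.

4.36

N = 950; weights Wₕ = Nₕ/N = (0.3168, 0.6832).
x̄_st = Σ Wₕ·x̄ₕ = 0.3168·3.75 + 0.6832·4.65 ≈ 4.3648...
→ 4.36.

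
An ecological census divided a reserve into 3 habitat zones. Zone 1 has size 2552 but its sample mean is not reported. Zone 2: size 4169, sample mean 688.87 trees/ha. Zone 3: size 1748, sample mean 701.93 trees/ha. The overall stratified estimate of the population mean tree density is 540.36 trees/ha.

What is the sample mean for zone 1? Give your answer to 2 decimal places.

187.08

N = 2552 + 4169 + 1748 = 8469.
Overall total = μ·N = 540.36·8469 = 4576308.84.
Subtract the known strata: 4169·688.87 + 1748·701.93 = 4098872.67.
Remaining total for zone 1: 4576308.84 − 4098872.67 = 477436.17.
Divide by its size: 477436.17 / 2552 = 187.0831... → 187.08.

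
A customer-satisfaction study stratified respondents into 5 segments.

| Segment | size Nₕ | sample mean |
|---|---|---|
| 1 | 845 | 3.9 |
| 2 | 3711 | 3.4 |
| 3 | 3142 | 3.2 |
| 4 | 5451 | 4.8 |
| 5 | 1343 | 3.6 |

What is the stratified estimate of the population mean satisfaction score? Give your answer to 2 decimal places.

3.93

N = 845 + 3711 + 3142 + 5451 + 1343 = 14492.
The stratified mean weights each stratum mean by its population share Nₕ/N.
Σ Nₕx̄ₕ = 845·3.9 + 3711·3.4 + 3142·3.2 + 5451·4.8 + 1343·3.6 = 3295.5 + 12617.4 + 10054.4 + 26164.8 + 4834.8 = 56966.9.
Divide by N: 56966.9 / 14492 = 3.9309... → 3.93.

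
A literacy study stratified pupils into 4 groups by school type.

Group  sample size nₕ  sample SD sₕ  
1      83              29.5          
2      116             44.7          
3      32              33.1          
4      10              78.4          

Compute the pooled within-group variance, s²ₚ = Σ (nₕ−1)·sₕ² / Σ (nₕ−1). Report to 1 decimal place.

1647.4

Degrees of freedom: 82 + 115 + 31 + 9 = 237.
Σ(nₕ−1)sₕ² = 82·870.25 + 115·1998.09 + 31·1095.61 + 9·6146.56 = 390423.8.
s²ₚ = 390423.8 / 237 = 1647.358... → 1647.4.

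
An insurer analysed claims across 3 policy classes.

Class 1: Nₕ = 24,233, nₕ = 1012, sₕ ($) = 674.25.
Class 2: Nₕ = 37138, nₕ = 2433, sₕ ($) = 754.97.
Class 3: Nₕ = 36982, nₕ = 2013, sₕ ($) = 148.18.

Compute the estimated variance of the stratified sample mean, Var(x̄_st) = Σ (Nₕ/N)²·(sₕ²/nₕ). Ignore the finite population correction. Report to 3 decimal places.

N = 98353. Term for each stratum: Wₕ²sₕ²/nₕ.
Var(x̄_st) = 27.270967 + 33.402508 + 1.542201 = 62.215676 → 62.216.

62.216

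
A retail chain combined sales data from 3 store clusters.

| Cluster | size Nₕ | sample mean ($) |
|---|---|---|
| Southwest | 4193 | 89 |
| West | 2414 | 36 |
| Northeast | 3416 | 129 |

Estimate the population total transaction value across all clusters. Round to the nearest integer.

900745

Estimate total by summing Nₕ·x̄ₕ over strata.
4193·89 + 2414·36 + 3416·129 = 373177 + 86904 + 440664 = 900745.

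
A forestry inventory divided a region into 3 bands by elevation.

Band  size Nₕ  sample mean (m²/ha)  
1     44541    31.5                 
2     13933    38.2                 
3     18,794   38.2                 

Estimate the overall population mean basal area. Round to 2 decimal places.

34.34

N = 77268; weights Wₕ = Nₕ/N = (0.5764, 0.1803, 0.2432).
x̄_st = Σ Wₕ·x̄ₕ = 0.5764·31.5 + 0.1803·38.2 + 0.2432·38.2 ≈ 34.3378...
→ 34.34.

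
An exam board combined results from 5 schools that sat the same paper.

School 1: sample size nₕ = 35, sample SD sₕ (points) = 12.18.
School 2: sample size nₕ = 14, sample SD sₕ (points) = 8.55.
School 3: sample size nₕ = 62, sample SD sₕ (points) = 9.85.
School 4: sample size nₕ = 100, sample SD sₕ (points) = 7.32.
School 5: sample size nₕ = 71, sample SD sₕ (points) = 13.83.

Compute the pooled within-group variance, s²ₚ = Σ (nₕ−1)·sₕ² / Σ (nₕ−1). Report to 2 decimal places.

110.49

1: (35−1)·12.18² = 34·148.3524 = 5043.9816
2: (14−1)·8.55² = 13·73.1025 = 950.3325
3: (62−1)·9.85² = 61·97.0225 = 5918.3725
4: (100−1)·7.32² = 99·53.5824 = 5304.6576
5: (71−1)·13.83² = 70·191.2689 = 13388.823
Numerator = 30606.1672; denominator = Σ(nₕ−1) = 277.
s²ₚ = 30606.1672/277 = 110.4916... → 110.49.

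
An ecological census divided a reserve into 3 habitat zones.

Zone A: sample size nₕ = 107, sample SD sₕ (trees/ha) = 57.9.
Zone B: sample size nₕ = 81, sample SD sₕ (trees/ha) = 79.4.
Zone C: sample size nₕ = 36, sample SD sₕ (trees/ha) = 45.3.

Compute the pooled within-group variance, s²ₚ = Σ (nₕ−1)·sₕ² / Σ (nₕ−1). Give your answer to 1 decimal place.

A: (107−1)·57.9² = 106·3352.41 = 355355.46
B: (81−1)·79.4² = 80·6304.36 = 504348.8
C: (36−1)·45.3² = 35·2052.09 = 71823.15
Numerator = 931527.41; denominator = Σ(nₕ−1) = 221.
s²ₚ = 931527.41/221 = 4215.056... → 4215.1.

4215.1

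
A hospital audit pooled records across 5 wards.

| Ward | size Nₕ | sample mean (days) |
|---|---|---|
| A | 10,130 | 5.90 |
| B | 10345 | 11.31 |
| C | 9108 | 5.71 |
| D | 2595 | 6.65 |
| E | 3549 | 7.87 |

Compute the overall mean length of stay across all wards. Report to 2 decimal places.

7.67

N = 10130 + 10345 + 9108 + 2595 + 3549 = 35727.
Overall mean = Σ (Nₕ/N)·x̄ₕ — weight by population share, not a simple average.
Σ Nₕx̄ₕ = 10130·5.90 + 10345·11.31 + 9108·5.71 + 2595·6.65 + 3549·7.87 = 59767 + 117001.95 + 52006.68 + 17256.75 + 27930.63 = 273963.01.
Divide by N: 273963.01 / 35727 = 7.6682... → 7.67.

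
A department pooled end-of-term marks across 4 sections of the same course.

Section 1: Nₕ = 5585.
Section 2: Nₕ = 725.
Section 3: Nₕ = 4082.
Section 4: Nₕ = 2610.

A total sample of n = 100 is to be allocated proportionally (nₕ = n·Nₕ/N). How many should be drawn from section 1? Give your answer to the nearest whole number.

43

Share of section 1 = 5585/13002 = 0.42955.
Allocate 100 × 0.42955 = 42.955... → 43.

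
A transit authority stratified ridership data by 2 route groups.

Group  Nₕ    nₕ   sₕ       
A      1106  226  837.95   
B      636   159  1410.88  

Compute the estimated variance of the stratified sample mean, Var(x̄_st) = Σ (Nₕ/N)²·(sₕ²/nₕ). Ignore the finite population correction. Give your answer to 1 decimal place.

N = 1742; Wₕ = Nₕ/N.
group A: (1106/1742)²·837.95²/226 = 1252.3962
group B: (636/1742)²·1410.88²/159 = 1668.7872
Sum = 2921.1834 → 2921.2.

2921.2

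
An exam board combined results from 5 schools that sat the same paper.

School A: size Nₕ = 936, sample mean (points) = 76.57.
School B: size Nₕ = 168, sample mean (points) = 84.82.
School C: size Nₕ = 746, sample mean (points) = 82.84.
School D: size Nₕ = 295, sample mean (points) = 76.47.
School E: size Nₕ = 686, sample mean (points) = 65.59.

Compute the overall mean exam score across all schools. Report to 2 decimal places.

N = 2831; weights Wₕ = Nₕ/N = (0.3306, 0.0593, 0.2635, 0.1042, 0.2423).
x̄_st = Σ Wₕ·x̄ₕ = 0.3306·76.57 + 0.0593·84.82 + 0.2635·82.84 + 0.1042·76.47 + 0.2423·65.59 ≈ 76.0407...
→ 76.04.

76.04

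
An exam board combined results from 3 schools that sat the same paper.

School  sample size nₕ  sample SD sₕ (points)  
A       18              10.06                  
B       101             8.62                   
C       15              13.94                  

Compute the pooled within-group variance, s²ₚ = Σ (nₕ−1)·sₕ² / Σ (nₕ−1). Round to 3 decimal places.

90.622

A: (18−1)·10.06² = 17·101.2036 = 1720.4612
B: (101−1)·8.62² = 100·74.3044 = 7430.44
C: (15−1)·13.94² = 14·194.3236 = 2720.5304
Numerator = 11871.4316; denominator = Σ(nₕ−1) = 131.
s²ₚ = 11871.4316/131 = 90.62162... → 90.622.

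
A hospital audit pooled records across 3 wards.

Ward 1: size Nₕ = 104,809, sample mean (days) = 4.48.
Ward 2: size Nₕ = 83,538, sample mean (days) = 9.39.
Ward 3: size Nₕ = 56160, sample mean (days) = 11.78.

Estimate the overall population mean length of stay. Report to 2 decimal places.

7.83

x̄_st = (Σ Nₕx̄ₕ) / (Σ Nₕ) = (104809·4.48 + 83538·9.39 + 56160·11.78) / 244507
= 1915530.94 / 244507 = 7.8343... → 7.83.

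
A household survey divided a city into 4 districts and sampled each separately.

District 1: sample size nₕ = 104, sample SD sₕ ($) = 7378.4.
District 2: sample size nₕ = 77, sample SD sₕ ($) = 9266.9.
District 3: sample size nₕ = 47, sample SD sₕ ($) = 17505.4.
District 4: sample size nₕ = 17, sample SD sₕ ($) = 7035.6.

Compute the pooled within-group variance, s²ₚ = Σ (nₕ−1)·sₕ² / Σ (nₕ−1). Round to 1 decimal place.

112124996.4

1: (104−1)·7378.4² = 103·54440786.56 = 5607401015.68
2: (77−1)·9266.9² = 76·85875435.61 = 6526533106.36
3: (47−1)·17505.4² = 46·306439029.16 = 14096195341.36
4: (17−1)·7035.6² = 16·49499667.36 = 791994677.76
Numerator = 27022124141.16; denominator = Σ(nₕ−1) = 241.
s²ₚ = 27022124141.16/241 = 112124996.436... → 112124996.4.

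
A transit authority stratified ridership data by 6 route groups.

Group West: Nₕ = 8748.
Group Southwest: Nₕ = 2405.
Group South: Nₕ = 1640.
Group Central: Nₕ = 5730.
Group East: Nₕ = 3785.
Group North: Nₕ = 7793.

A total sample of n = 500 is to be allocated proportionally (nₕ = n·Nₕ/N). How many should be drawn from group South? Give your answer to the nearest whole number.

N = 8748 + 2405 + 1640 + 5730 + 3785 + 7793 = 30101.
n_South = 500·1640/30101 = 27.242... → 27.

27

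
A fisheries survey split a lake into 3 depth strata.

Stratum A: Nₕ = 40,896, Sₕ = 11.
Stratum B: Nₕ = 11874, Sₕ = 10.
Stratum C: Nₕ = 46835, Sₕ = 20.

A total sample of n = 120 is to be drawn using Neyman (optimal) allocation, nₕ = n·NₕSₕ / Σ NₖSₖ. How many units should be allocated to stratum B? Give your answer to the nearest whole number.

A: NₕSₕ = 40896·11 = 449856
B: NₕSₕ = 11874·10 = 118740
C: NₕSₕ = 46835·20 = 936700
Σ NₕSₕ = 1505296.
n_B = 120·118740/1505296 = 9.466... → 9.

9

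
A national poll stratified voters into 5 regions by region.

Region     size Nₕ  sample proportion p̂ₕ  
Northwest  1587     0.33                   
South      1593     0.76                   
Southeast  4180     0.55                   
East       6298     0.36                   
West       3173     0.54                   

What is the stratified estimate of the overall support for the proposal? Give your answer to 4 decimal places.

N = 1587 + 1593 + 4180 + 6298 + 3173 = 16831.
Overall proportion = Σ (Nₕ/N)·p̂ₕ.
Σ Nₕp̂ₕ = 523.71 + 1210.68 + 2299 + 2267.28 + 1713.42 = 8014.09.
8014.09 / 16831 = 0.476151... → 0.4762.

0.4762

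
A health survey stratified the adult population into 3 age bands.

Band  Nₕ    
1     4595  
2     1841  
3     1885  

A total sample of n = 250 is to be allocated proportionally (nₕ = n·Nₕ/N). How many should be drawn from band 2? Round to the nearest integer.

55

Share of band 2 = 1841/8321 = 0.22125.
Allocate 250 × 0.22125 = 55.312... → 55.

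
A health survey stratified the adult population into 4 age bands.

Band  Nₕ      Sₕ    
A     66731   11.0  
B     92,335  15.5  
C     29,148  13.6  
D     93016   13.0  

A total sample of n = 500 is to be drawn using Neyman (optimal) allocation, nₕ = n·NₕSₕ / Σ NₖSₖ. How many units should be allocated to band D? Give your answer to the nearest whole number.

160

A: NₕSₕ = 66731·11.0 = 734041
B: NₕSₕ = 92335·15.5 = 1431192.5
C: NₕSₕ = 29148·13.6 = 396412.8
D: NₕSₕ = 93016·13.0 = 1209208
Σ NₕSₕ = 3770854.3.
n_D = 500·1209208/3770854.3 = 160.336... → 160.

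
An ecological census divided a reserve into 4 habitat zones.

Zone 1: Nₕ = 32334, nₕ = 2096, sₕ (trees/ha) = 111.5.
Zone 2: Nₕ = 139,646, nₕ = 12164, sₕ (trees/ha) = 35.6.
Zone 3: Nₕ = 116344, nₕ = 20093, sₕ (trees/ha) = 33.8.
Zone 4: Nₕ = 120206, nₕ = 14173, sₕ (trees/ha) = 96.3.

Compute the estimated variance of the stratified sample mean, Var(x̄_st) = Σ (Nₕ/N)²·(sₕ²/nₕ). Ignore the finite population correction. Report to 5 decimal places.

0.11059

N = 408530; Wₕ = Nₕ/N.
zone 1: (32334/408530)²·111.5²/2096 = 0.03715604
zone 2: (139646/408530)²·35.6²/12164 = 0.01217398
zone 3: (116344/408530)²·33.8²/20093 = 0.00461136
zone 4: (120206/408530)²·96.3²/14173 = 0.05664938
Sum = 0.11059076 → 0.11059.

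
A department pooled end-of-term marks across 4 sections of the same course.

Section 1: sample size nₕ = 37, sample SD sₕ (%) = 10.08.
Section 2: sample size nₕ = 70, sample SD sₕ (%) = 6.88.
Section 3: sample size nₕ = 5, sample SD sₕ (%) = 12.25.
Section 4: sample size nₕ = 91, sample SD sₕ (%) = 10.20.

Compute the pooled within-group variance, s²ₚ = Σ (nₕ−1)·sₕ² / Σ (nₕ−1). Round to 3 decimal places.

84.863

1: (37−1)·10.08² = 36·101.6064 = 3657.8304
2: (70−1)·6.88² = 69·47.3344 = 3266.0736
3: (5−1)·12.25² = 4·150.0625 = 600.25
4: (91−1)·10.20² = 90·104.04 = 9363.6
Numerator = 16887.754; denominator = Σ(nₕ−1) = 199.
s²ₚ = 16887.754/199 = 84.86309... → 84.863.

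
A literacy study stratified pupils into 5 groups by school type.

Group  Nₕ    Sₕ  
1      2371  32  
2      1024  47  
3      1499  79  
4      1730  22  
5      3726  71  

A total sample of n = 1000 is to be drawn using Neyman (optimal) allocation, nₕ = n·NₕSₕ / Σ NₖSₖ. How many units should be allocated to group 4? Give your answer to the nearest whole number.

Σ NₕSₕ = 2371·32 + 1024·47 + 1499·79 + 1730·22 + 3726·71 = 545027.
Share for 4: 38060/545027 = 0.06983.
n_4 = 1000 × 0.06983 = 69.831... → 70.

70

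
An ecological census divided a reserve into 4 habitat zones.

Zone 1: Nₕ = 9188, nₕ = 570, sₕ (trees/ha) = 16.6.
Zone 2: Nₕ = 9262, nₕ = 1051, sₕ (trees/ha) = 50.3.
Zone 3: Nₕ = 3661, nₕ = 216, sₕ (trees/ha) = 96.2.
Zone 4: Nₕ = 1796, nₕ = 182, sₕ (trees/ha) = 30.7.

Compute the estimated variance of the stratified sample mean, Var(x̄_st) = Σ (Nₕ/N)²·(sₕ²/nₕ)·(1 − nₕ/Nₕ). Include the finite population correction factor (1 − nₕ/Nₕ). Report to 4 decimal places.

N = 23907. Term for each stratum: Wₕ²sₕ²/nₕ·(1−nₕ/Nₕ).
Var(x̄_st) = 0.0669759 + 0.3203199 + 0.9454426 + 0.0262643 = 1.3590027 → 1.3590.

1.3590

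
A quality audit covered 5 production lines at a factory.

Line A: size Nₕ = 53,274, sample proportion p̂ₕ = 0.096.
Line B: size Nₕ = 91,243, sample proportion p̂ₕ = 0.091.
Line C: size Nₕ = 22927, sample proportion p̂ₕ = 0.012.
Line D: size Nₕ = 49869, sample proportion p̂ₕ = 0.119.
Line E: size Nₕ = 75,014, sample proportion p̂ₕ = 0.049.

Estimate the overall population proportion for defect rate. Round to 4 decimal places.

Wₕ = Nₕ/N with N = 292327: 0.1822, 0.3121, 0.0784, 0.1706, 0.2566.
p̂_st = 0.1822·0.096 + 0.3121·0.091 + 0.0784·0.012 + 0.1706·0.119 + 0.2566·0.049 ≈ 0.079714... → 0.0797.

0.0797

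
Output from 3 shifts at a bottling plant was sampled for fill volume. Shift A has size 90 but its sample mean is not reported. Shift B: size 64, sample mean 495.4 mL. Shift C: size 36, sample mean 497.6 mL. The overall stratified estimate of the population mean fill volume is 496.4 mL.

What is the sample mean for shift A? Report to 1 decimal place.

Σ Nₕx̄ₕ = N·μ, so 90·x̄_A = 190·496.4 − (64·495.4 + 36·497.6).
= 94316 − 49619.2 = 44696.8.
x̄_A = 44696.8 / 90 = 496.631... → 496.6.

496.6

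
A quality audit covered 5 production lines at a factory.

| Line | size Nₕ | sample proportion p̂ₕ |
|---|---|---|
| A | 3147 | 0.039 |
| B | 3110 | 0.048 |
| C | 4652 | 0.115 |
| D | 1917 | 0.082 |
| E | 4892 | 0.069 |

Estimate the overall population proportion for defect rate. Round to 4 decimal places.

N = 3147 + 3110 + 4652 + 1917 + 4892 = 17718.
Overall proportion = Σ (Nₕ/N)·p̂ₕ.
Σ Nₕp̂ₕ = 122.733 + 149.28 + 534.98 + 157.194 + 337.548 = 1301.735.
1301.735 / 17718 = 0.073470... → 0.0735.

0.0735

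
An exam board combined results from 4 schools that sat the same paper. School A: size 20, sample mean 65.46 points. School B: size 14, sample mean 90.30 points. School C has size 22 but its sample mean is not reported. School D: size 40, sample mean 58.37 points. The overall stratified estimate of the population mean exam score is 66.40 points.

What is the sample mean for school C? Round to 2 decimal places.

66.65

N = 20 + 14 + 22 + 40 = 96.
Overall total = μ·N = 66.40·96 = 6374.4.
Subtract the known strata: 20·65.46 + 14·90.30 + 40·58.37 = 4908.2.
Remaining total for school C: 6374.4 − 4908.2 = 1466.2.
Divide by its size: 1466.2 / 22 = 66.6455... → 66.65.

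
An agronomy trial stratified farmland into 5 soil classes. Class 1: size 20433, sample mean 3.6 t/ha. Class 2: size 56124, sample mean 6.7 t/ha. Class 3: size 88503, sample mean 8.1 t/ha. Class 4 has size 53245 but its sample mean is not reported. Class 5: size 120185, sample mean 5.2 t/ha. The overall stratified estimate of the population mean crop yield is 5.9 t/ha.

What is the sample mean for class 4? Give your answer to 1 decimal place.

3.9

N = 20433 + 56124 + 88503 + 53245 + 120185 = 338490.
Overall total = μ·N = 5.9·338490 = 1997091.
Subtract the known strata: 20433·3.6 + 56124·6.7 + 88503·8.1 + 120185·5.2 = 1791425.9.
Remaining total for class 4: 1997091 − 1791425.9 = 205665.1.
Divide by its size: 205665.1 / 53245 = 3.863... → 3.9.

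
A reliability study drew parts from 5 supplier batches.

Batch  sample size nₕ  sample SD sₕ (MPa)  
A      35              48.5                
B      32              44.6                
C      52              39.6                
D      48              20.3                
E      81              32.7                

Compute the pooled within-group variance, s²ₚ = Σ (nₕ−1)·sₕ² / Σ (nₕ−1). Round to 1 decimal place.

1343.7

Degrees of freedom: 34 + 31 + 51 + 47 + 80 = 243.
Σ(nₕ−1)sₕ² = 34·2352.25 + 31·1989.16 + 51·1568.16 + 47·412.09 + 80·1069.29 = 326528.05.
s²ₚ = 326528.05 / 243 = 1343.737... → 1343.7.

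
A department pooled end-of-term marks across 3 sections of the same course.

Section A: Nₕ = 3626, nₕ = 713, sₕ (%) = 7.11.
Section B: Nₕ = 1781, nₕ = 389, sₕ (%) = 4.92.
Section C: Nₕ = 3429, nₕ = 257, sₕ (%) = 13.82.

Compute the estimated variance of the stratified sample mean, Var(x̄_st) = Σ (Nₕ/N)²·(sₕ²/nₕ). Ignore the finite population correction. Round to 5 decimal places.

N = 8836; Wₕ = Nₕ/N.
section A: (3626/8836)²·7.11²/713 = 0.01193971
section B: (1781/8836)²·4.92²/389 = 0.00252812
section C: (3429/8836)²·13.82²/257 = 0.11191970
Sum = 0.12638752 → 0.12639.

0.12639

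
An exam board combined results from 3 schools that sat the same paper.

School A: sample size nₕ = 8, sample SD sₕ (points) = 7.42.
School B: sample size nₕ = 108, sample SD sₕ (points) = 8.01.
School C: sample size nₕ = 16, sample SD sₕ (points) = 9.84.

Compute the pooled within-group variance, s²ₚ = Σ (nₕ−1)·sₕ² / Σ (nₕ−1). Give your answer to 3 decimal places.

A: (8−1)·7.42² = 7·55.0564 = 385.3948
B: (108−1)·8.01² = 107·64.1601 = 6865.1307
C: (16−1)·9.84² = 15·96.8256 = 1452.384
Numerator = 8702.9095; denominator = Σ(nₕ−1) = 129.
s²ₚ = 8702.9095/129 = 67.46441... → 67.464.

67.464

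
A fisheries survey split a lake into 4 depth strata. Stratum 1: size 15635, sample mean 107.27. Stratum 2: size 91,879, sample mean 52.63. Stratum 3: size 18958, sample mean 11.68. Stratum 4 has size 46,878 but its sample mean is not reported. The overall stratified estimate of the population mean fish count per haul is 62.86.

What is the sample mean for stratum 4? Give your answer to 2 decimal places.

88.80

Σ Nₕx̄ₕ = N·μ, so 46878·x̄_4 = 173350·62.86 − (15635·107.27 + 91879·52.63 + 18958·11.68).
= 10896781 − 6734187.66 = 4162593.34.
x̄_4 = 4162593.34 / 46878 = 88.7963... → 88.80.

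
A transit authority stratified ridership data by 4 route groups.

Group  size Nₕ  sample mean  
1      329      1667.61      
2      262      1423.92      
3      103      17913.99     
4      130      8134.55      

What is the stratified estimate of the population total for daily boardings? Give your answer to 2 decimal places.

3824343.20

1: 329·1667.61 = 548643.69
2: 262·1423.92 = 373067.04
3: 103·17913.99 = 1845140.97
4: 130·8134.55 = 1057491.5
τ̂ = Σ Nₕx̄ₕ = 3824343.20.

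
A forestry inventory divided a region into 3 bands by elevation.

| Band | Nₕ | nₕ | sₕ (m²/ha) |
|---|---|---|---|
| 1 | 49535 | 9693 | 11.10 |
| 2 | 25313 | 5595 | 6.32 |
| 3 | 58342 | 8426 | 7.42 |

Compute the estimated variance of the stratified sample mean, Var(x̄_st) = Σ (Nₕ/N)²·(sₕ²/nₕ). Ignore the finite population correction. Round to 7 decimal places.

0.0032698

N = 133190; Wₕ = Nₕ/N.
band 1: (49535/133190)²·11.10²/9693 = 0.0017582023
band 2: (25313/133190)²·6.32²/5595 = 0.0002578565
band 3: (58342/133190)²·7.42²/8426 = 0.0012537350
Sum = 0.0032697938 → 0.0032698.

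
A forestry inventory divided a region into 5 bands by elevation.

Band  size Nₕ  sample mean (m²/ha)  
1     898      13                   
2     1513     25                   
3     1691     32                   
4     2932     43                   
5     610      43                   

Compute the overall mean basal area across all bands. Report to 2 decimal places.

33.48

N = 898 + 1513 + 1691 + 2932 + 610 = 7644.
Weight each subgroup mean by Nₕ/N and sum.
Σ Nₕx̄ₕ = 898·13 + 1513·25 + 1691·32 + 2932·43 + 610·43 = 11674 + 37825 + 54112 + 126076 + 26230 = 255917.
Divide by N: 255917 / 7644 = 33.4795... → 33.48.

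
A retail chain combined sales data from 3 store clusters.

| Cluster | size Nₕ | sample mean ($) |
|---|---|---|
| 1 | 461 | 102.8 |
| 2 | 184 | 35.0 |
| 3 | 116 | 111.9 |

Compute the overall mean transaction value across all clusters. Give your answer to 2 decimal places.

x̄_st = (Σ Nₕx̄ₕ) / (Σ Nₕ) = (461·102.8 + 184·35.0 + 116·111.9) / 761
= 66811.2 / 761 = 87.7940... → 87.79.

87.79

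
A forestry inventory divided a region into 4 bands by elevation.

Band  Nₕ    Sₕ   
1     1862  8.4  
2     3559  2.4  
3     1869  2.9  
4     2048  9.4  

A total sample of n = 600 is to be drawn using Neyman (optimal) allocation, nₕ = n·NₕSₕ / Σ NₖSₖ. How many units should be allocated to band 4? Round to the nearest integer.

Σ NₕSₕ = 1862·8.4 + 3559·2.4 + 1869·2.9 + 2048·9.4 = 48853.7.
Share for 4: 19251.2/48853.7 = 0.39406.
n_4 = 600 × 0.39406 = 236.435... → 236.

236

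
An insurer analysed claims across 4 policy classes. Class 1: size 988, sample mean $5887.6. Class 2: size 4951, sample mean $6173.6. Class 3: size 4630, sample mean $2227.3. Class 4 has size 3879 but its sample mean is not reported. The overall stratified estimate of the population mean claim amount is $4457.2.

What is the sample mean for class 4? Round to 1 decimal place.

Σ Nₕx̄ₕ = N·μ, so 3879·x̄_4 = 14448·4457.2 − (988·5887.6 + 4951·6173.6 + 4630·2227.3).
= 64397625.6 − 46694841.4 = 17702784.2.
x̄_4 = 17702784.2 / 3879 = 4563.749... → 4563.7.

4563.7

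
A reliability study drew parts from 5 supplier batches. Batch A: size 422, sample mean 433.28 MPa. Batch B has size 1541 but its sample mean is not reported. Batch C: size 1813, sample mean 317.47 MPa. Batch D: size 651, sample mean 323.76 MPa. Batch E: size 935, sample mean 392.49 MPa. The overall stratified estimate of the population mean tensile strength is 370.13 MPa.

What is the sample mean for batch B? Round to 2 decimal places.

Σ Nₕx̄ₕ = N·μ, so 1541·x̄_B = 5362·370.13 − (422·433.28 + 1813·317.47 + 651·323.76 + 935·392.49).
= 1984637.06 − 1336163.18 = 648473.88.
x̄_B = 648473.88 / 1541 = 420.8137... → 420.81.

420.81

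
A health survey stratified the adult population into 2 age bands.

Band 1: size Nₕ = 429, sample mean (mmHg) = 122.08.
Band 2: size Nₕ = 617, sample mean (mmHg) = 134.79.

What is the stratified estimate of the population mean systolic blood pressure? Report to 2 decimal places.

x̄_st = (Σ Nₕx̄ₕ) / (Σ Nₕ) = (429·122.08 + 617·134.79) / 1046
= 135537.75 / 1046 = 129.5772... → 129.58.

129.58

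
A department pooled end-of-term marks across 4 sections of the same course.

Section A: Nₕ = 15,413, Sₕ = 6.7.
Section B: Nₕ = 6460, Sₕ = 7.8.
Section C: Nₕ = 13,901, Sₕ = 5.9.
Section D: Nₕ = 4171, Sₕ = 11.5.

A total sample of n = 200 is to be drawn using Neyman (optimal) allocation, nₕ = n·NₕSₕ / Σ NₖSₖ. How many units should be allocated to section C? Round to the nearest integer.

58

A: NₕSₕ = 15413·6.7 = 103267.1
B: NₕSₕ = 6460·7.8 = 50388
C: NₕSₕ = 13901·5.9 = 82015.9
D: NₕSₕ = 4171·11.5 = 47966.5
Σ NₕSₕ = 283637.5.
n_C = 200·82015.9/283637.5 = 57.831... → 58.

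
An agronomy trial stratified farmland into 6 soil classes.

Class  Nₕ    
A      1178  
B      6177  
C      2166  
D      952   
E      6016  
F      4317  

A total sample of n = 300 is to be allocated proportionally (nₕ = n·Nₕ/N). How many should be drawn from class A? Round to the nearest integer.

17

Share of class A = 1178/20806 = 0.05662.
Allocate 300 × 0.05662 = 16.985... → 17.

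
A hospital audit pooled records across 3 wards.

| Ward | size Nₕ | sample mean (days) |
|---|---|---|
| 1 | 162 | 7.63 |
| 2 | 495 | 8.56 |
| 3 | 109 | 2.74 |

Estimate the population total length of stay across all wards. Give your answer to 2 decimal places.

5771.92

1: 162·7.63 = 1236.06
2: 495·8.56 = 4237.2
3: 109·2.74 = 298.66
τ̂ = Σ Nₕx̄ₕ = 5771.92.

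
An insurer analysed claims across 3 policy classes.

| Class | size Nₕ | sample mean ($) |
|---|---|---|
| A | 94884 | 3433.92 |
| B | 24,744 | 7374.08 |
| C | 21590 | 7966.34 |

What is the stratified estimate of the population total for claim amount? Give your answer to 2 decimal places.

A: 94884·3433.92 = 325824065.28
B: 24744·7374.08 = 182464235.52
C: 21590·7966.34 = 171993280.6
τ̂ = Σ Nₕx̄ₕ = 680281581.40.

680281581.40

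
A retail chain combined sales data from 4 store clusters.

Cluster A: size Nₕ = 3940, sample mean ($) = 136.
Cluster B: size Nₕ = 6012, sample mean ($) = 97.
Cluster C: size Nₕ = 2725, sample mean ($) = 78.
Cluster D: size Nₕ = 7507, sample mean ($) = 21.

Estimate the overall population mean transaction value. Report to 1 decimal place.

73.8

N = 3940 + 6012 + 2725 + 7507 = 20184.
Overall mean = Σ (Nₕ/N)·x̄ₕ — weight by population share, not a simple average.
Σ Nₕx̄ₕ = 3940·136 + 6012·97 + 2725·78 + 7507·21 = 535840 + 583164 + 212550 + 157647 = 1489201.
Divide by N: 1489201 / 20184 = 73.781... → 73.8.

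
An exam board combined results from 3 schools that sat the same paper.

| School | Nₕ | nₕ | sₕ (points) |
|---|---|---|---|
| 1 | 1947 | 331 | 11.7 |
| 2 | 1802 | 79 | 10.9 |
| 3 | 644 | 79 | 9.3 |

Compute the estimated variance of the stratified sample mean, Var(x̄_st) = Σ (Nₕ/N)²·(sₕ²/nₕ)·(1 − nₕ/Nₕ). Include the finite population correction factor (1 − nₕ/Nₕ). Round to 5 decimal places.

0.33003

N = 4393. Term for each stratum: Wₕ²sₕ²/nₕ·(1−nₕ/Nₕ).
Var(x̄_st) = 0.06742619 + 0.24195999 + 0.02064195 = 0.33002813 → 0.33003.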